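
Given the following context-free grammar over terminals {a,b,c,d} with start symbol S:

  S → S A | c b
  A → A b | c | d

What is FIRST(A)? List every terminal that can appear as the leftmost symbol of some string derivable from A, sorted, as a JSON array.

Compute FIRST by fixpoint:
pass 1:
  A via A→c: +{c}
  A via A→d: +{d}
  S via S→c b: +{c}
  FIRST(S)={c}  FIRST(A)={c,d}
pass 2: (stable)
  FIRST(S)={c}  FIRST(A)={c,d}

FIRST(A) = ["c", "d"]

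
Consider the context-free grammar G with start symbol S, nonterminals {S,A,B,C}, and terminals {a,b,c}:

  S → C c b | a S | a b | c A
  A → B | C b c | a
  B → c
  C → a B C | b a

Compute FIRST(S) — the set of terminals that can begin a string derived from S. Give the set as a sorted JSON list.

Compute FIRST by fixpoint:
[1]
  A via A→a: +{a}
  B via B→c: +{c}
  C via C→a B C: +{a}
  C via C→b a: +{b}
  S via S→C c b: +{a,b}
  S via S→c A: +{c}
  FIRST[S]={a,b,c}  FIRST[A]={a}  FIRST[B]={c}  FIRST[C]={a,b}
[2]
  A via A→B: +{c}
  A via A→C b c: +{b}
  FIRST[S]={a,b,c}  FIRST[A]={a,b,c}  FIRST[B]={c}  FIRST[C]={a,b}
[3] (no change)
  FIRST[S]={a,b,c}  FIRST[A]={a,b,c}  FIRST[B]={c}  FIRST[C]={a,b}

FIRST(S) = ["a", "b", "c"]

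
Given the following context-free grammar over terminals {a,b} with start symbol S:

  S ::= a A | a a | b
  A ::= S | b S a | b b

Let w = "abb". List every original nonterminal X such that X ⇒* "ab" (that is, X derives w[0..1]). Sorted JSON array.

CNF form of G:
  S -> T0 A | T0 T0 | b
  A -> T0 A | T0 T0 | T1 T1 | T1 X2 | b
  T0 -> a
  T1 -> b
  X2 -> S T0

CYK table (by increasing span) — only the sub-triangle for w[0..1]:
  T[0,0] 'a' = {T0}  orig:{}
  T[1,1] 'b' = {A,S,T1}  orig:{A,S}
  T[0,1] 'ab' = {A,S}

Original NTs in T[0,1] deriving "ab": ["A", "S"]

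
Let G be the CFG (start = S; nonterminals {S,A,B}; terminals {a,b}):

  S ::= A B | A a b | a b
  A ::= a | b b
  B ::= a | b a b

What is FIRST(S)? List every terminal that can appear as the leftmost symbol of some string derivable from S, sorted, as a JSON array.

Compute FIRST by fixpoint:
[1]
  A via A→a: +{a}
  A via A→b b: +{b}
  B via B→a: +{a}
  B via B→b a b: +{b}
  S via S→A B: +{a,b}
  FIRST[S]={a,b}  FIRST[A]={a,b}  FIRST[B]={a,b}
[2] — fixpoint
  FIRST[S]={a,b}  FIRST[A]={a,b}  FIRST[B]={a,b}

FIRST(S) = ["a", "b"]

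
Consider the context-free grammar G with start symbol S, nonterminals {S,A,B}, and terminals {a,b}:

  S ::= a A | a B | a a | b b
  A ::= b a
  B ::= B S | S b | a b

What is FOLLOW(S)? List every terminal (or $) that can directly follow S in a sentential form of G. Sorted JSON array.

FIRST sets, iterate to fixpoint:
round 1:
  A via A→b a: +{b}
  B via B→a b: +{a}
  S via S→a A: +{a}
  S via S→b b: +{b}
  S: {a,b}  A: {b}  B: {a}
round 2:
  B via B→S b: +{b}
  S: {a,b}  A: {b}  B: {a,b}
round 3: (stable)
  S: {a,b}  A: {b}  B: {a,b}

FOLLOW iteration:
seed FOLLOW(S) with $
[1]
  B→B S: FOLLOW(B) ⊇ FIRST(S) = {a,b}; new: +{a,b}
  B→B S: FOLLOW(S) ⊇ FOLLOW(B) ⊇ {a,b}; new: +{a,b}
  S→a A: FOLLOW(A) ⊇ FOLLOW(S) ⊇ {$,a,b}; new: +{$,a,b}
  S→a B: FOLLOW(B) ⊇ FOLLOW(S) ⊇ {$,a,b}; new: +{$}
  FOLLOW(S)={$,a,b}  FOLLOW(A)={$,a,b}  FOLLOW(B)={$,a,b}
[2] (stable)
  FOLLOW(S)={$,a,b}  FOLLOW(A)={$,a,b}  FOLLOW(B)={$,a,b}

FOLLOW(S) = ["$", "a", "b"]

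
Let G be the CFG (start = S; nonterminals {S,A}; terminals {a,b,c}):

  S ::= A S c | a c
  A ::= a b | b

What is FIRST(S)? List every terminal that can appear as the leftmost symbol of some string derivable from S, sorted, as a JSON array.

Compute FIRST by fixpoint:
iter 1:
  A via A→a b: +{a}
  A via A→b: +{b}
  S via S→A S c: +{a,b}
  FIRST[S]={a,b}  FIRST[A]={a,b}
iter 2: (no change)
  FIRST[S]={a,b}  FIRST[A]={a,b}

FIRST(S) = ["a", "b"]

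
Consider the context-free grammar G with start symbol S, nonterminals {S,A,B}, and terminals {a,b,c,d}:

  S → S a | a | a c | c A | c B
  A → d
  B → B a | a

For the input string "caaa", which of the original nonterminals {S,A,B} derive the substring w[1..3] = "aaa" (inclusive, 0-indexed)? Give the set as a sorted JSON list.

CNF form of G:
  S -> S T0 | T0 T1 | T1 A | T1 B | a
  A -> d
  B -> B T0 | a
  T0 -> a
  T1 -> c

CYK fill (cells [i..j] with 1 ≤ i ≤ j ≤ 3 only):
  [1..1]={B,S,T0}  "a"  orig:{B,S}
  [2..2]={B,S,T0}  "a"  orig:{B,S}
  [3..3]={B,S,T0}  "a"  orig:{B,S}
  [1..2]={B,S}  "aa"
  [2..3]={B,S}  "aa"
  [1..3]={B,S}  "aaa"

Original NTs in T[1,3] deriving "aaa": ["B", "S"]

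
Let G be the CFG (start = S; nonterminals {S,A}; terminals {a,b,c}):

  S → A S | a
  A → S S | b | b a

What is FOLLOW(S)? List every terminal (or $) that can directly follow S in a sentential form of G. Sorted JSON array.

FIRST sets, iterate to fixpoint:
round 1:
  A via A→b: +{b}
  S via S→A S: +{b}
  S via S→a: +{a}
  S: {a,b}  A: {b}
round 2:
  A via A→S S: +{a}
  S: {a,b}  A: {a,b}
round 3: done
  S: {a,b}  A: {a,b}

FOLLOW sets:
FOLLOW(S) := {$}
pass 1:
  A→S S: FOLLOW(S) ⊇ FIRST(S) = {a,b}; new: +{a,b}
  S→A S: FOLLOW(A) ⊇ FIRST(S) = {a,b}; new: +{a,b}
  S: {$,a,b}  A: {a,b}
pass 2: (stable)
  S: {$,a,b}  A: {a,b}

FOLLOW(S) = ["$", "a", "b"]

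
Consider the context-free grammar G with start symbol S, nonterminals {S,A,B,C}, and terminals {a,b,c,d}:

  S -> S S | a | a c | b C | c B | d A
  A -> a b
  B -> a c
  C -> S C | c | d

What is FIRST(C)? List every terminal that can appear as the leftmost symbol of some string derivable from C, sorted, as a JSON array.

FIRST iteration:
[1]
  A via A→a b: +{a}
  B via B→a c: +{a}
  C via C→c: +{c}
  C via C→d: +{d}
  S via S→a: +{a}
  S via S→b C: +{b}
  S via S→c B: +{c}
  S via S→d A: +{d}
  FIRST[S]={a,b,c,d}  FIRST[A]={a}  FIRST[B]={a}  FIRST[C]={c,d}
[2]
  C via C→S C: +{a,b}
  FIRST[S]={a,b,c,d}  FIRST[A]={a}  FIRST[B]={a}  FIRST[C]={a,b,c,d}
[3] (stable)
  FIRST[S]={a,b,c,d}  FIRST[A]={a}  FIRST[B]={a}  FIRST[C]={a,b,c,d}

FIRST(C) = ["a", "b", "c", "d"]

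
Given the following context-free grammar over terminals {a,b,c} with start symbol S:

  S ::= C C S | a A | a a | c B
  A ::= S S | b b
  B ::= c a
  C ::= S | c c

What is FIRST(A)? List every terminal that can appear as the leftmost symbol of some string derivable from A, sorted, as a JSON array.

FIRST iteration:
pass 1:
  A via A→b b: +{b}
  B via B→c a: +{c}
  C via C→c c: +{c}
  S via S→C C S: +{c}
  S via S→a A: +{a}
  FIRST(S)={a,c}  FIRST(A)={b}  FIRST(B)={c}  FIRST(C)={c}
pass 2:
  A via A→S S: +{a,c}
  C via C→S: +{a}
  FIRST(S)={a,c}  FIRST(A)={a,b,c}  FIRST(B)={c}  FIRST(C)={a,c}
pass 3: (no change)
  FIRST(S)={a,c}  FIRST(A)={a,b,c}  FIRST(B)={c}  FIRST(C)={a,c}

FIRST(A) = ["a", "b", "c"]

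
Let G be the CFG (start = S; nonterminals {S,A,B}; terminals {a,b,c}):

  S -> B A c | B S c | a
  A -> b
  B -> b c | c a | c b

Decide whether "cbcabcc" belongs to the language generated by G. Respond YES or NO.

CNF form of G:
  S -> B X3 | B X4 | a
  A -> b
  B -> T0 T1 | T1 T0 | T1 T2
  T0 -> b
  T1 -> c
  T2 -> a
  X3 -> A T1
  X4 -> S T1

CYK fill:
  T[0,0] 'c' = {T1}  orig:{}
  T[1,1] 'b' = {A,T0}  orig:{A}
  T[2,2] 'c' = {T1}  orig:{}
  T[3,3] 'a' = {S,T2}  orig:{S}
  T[4,4] 'b' = {A,T0}  orig:{A}
  T[5,5] 'c' = {T1}  orig:{}
  T[6,6] 'c' = {T1}  orig:{}
  T[0,1] 'cb' = {B}
  T[1,2] 'bc' = {B,X3}  orig:{B}
  T[2,3] 'ca' = {B}
  T[3,4] 'ab' = ∅
  T[4,5] 'bc' = {B,X3}  orig:{B}
  T[5,6] 'cc' = ∅
  T[0,2] 'cbc' = ∅
  T[1,3] 'bca' = ∅
  T[2,4] 'cab' = ∅
  T[3,5] 'abc' = ∅
  T[4,6] 'bcc' = ∅
  T[0,3] 'cbca' = ∅
  T[1,4] 'bcab' = ∅
  T[2,5] 'cabc' = {S}
  T[3,6] 'abcc' = ∅
  T[0,4] 'cbcab' = ∅
  T[1,5] 'bcabc' = ∅
  T[2,6] 'cabcc' = {X4}  orig:{}
  T[0,5] 'cbcabc' = ∅
  T[1,6] 'bcabcc' = ∅
  T[0,6] 'cbcabcc' = {S}

S ∈ T[0,6] ⇒ YES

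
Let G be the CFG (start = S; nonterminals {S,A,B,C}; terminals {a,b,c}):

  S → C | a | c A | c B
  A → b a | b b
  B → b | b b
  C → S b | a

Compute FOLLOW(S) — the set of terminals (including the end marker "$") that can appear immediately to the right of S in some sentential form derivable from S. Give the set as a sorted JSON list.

FIRST iteration:
[1]
  A via A→b a: +{b}
  B via B→b: +{b}
  C via C→a: +{a}
  S via S→C: +{a}
  S via S→c A: +{c}
  FIRST[S]={a,c}  FIRST[A]={b}  FIRST[B]={b}  FIRST[C]={a}
[2]
  C via C→S b: +{c}
  FIRST[S]={a,c}  FIRST[A]={b}  FIRST[B]={b}  FIRST[C]={a,c}
[3] (no change)
  FIRST[S]={a,c}  FIRST[A]={b}  FIRST[B]={b}  FIRST[C]={a,c}

Compute FOLLOW by fixpoint:
FOLLOW(S) := {$}
pass 1:
  C→S b: FOLLOW(S) ⊇ FIRST(b) = {b}; new: +{b}
  S→C: FOLLOW(C) ⊇ FOLLOW(S) ⊇ {$,b}; new: +{$,b}
  S→c A: FOLLOW(A) ⊇ FOLLOW(S) ⊇ {$,b}; new: +{$,b}
  S→c B: FOLLOW(B) ⊇ FOLLOW(S) ⊇ {$,b}; new: +{$,b}
  FOLLOW[S]={$,b}  FOLLOW[A]={$,b}  FOLLOW[B]={$,b}  FOLLOW[C]={$,b}
pass 2: (stable)
  FOLLOW[S]={$,b}  FOLLOW[A]={$,b}  FOLLOW[B]={$,b}  FOLLOW[C]={$,b}

FOLLOW(S) = ["$", "b"]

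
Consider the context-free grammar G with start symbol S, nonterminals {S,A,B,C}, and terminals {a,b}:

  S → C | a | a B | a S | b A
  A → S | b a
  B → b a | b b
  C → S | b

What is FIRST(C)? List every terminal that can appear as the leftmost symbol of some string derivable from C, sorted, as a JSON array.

FIRST sets, iterate to fixpoint:
round 1:
  A via A→b a: +{b}
  B via B→b a: +{b}
  C via C→b: +{b}
  S via S→C: +{b}
  S via S→a: +{a}
  FIRST[S]={a,b}  FIRST[A]={b}  FIRST[B]={b}  FIRST[C]={b}
round 2:
  A via A→S: +{a}
  C via C→S: +{a}
  FIRST[S]={a,b}  FIRST[A]={a,b}  FIRST[B]={b}  FIRST[C]={a,b}
round 3: (stable)
  FIRST[S]={a,b}  FIRST[A]={a,b}  FIRST[B]={b}  FIRST[C]={a,b}

FIRST(C) = ["a", "b"]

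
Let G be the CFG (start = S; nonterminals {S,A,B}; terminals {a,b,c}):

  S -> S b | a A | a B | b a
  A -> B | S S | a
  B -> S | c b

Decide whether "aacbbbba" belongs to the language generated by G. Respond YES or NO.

CNF form of G:
  S -> S T0 | T0 T1 | T1 A | T1 B
  A -> S S | S T0 | T0 T1 | T1 A | T1 B | T2 T0 | a
  B -> S T0 | T0 T1 | T1 A | T1 B | T2 T0
  T0 -> b
  T1 -> a
  T2 -> c

CYK fill:
  T[0,0] 'a' = {A,T1}  orig:{A}
  T[1,1] 'a' = {A,T1}  orig:{A}
  T[2,2] 'c' = {T2}  orig:{}
  T[3,3] 'b' = {T0}  orig:{}
  T[4,4] 'b' = {T0}  orig:{}
  T[5,5] 'b' = {T0}  orig:{}
  T[6,6] 'b' = {T0}  orig:{}
  T[7,7] 'a' = {A,T1}  orig:{A}
  T[0,1] 'aa' = {A,B,S}
  T[1,2] 'ac' = ∅
  T[2,3] 'cb' = {A,B}
  T[3,4] 'bb' = ∅
  T[4,5] 'bb' = ∅
  T[5,6] 'bb' = ∅
  T[6,7] 'ba' = {A,B,S}
  T[0,2] 'aac' = ∅
  T[1,3] 'acb' = {A,B,S}
  T[2,4] 'cbb' = ∅
  T[3,5] 'bbb' = ∅
  T[4,6] 'bbb' = ∅
  T[5,7] 'bba' = ∅
  T[0,3] 'aacb' = {A,B,S}
  T[1,4] 'acbb' = {A,B,S}
  T[2,5] 'cbbb' = ∅
  T[3,6] 'bbbb' = ∅
  T[4,7] 'bbba' = ∅
  T[0,4] 'aacbb' = {A,B,S}
  T[1,5] 'acbbb' = {A,B,S}
  T[2,6] 'cbbbb' = ∅
  T[3,7] 'bbbba' = ∅
  T[0,5] 'aacbbb' = {A,B,S}
  T[1,6] 'acbbbb' = {A,B,S}
  T[2,7] 'cbbbba' = ∅
  T[0,6] 'aacbbbb' = {A,B,S}
  T[1,7] 'acbbbba' = {A}
  T[0,7] 'aacbbbba' = {A,B,S}

S ∈ T[0,7] ⇒ YES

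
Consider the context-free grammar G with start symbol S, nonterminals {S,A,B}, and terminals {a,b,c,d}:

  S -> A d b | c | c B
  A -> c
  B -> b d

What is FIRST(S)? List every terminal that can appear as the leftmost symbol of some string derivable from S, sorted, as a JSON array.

FIRST sets, iterate to fixpoint:
pass 1:
  A via A→c: +{c}
  B via B→b d: +{b}
  S via S→A d b: +{c}
  S: {c}  A: {c}  B: {b}
pass 2: (no change)
  S: {c}  A: {c}  B: {b}

FIRST(S) = ["c"]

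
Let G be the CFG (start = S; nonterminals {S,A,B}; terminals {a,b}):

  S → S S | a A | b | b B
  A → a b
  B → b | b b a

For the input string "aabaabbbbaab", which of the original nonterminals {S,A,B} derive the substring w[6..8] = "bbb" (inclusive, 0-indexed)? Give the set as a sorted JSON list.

Convert to CNF:
  S -> S S | T0 A | T1 B | b
  A -> T0 T1
  B -> T1 X2 | b
  T0 -> a
  T1 -> b
  X2 -> T1 T0

CYK table (by increasing span) — only the sub-triangle for w[6..8]:
  T[6,6] 'b' = {B,S,T1}  orig:{B,S}
  T[7,7] 'b' = {B,S,T1}  orig:{B,S}
  T[8,8] 'b' = {B,S,T1}  orig:{B,S}
  T[6,7] 'bb' = {S}
  T[7,8] 'bb' = {S}
  T[6,8] 'bbb' = {S}

Original NTs in T[6,8] deriving "bbb": ["S"]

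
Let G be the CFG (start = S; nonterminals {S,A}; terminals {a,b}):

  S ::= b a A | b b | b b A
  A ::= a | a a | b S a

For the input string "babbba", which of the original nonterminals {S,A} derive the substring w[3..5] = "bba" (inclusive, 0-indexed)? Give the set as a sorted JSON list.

CNF form of G:
  S -> T1 T1 | T1 X3 | T1 X4
  A -> T0 T0 | T1 X2 | a
  T0 -> a
  T1 -> b
  X2 -> S T0
  X3 -> T0 A
  X4 -> T1 A

CYK fill — only the sub-triangle for w[3..5]:
  [3..3]={T1}  "b"  orig:{}
  [4..4]={T1}  "b"  orig:{}
  [5..5]={A,T0}  "a"  orig:{A}
  [3..4]={S}  "bb"
  [4..5]={X4}  "ba"  orig:{}
  [3..5]={S,X2}  "bba"  orig:{S}

Original NTs in T[3,5] deriving "bba": ["S"]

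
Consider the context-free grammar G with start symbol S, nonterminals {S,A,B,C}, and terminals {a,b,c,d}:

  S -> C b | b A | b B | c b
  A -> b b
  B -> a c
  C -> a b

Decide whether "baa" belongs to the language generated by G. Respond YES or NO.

CNF form of G:
  S -> C T0 | T0 A | T0 B | T2 T0
  A -> T0 T0
  B -> T1 T2
  C -> T1 T0
  T0 -> b
  T1 -> a
  T2 -> c

CYK fill:
  T[0,0] 'b' = {T0}  orig:{}
  T[1,1] 'a' = {T1}  orig:{}
  T[2,2] 'a' = {T1}  orig:{}
  T[0,1] 'ba' = ∅
  T[1,2] 'aa' = ∅
  T[0,2] 'baa' = ∅

S ∉ T[0,2] ⇒ NO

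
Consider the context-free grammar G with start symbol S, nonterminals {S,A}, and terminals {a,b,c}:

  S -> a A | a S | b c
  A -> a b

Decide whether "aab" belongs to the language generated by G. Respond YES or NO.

Convert to CNF:
  S -> T0 A | T0 S | T1 T2
  A -> T0 T1
  T0 -> a
  T1 -> b
  T2 -> c

CYK table (by increasing span):
  [0..0]={T0}  "a"  orig:{}
  [1..1]={T0}  "a"  orig:{}
  [2..2]={T1}  "b"  orig:{}
  [0..1]=∅  "aa"
  [1..2]={A}  "ab"
  [0..2]={S}  "aab"

S ∈ T[0,2] ⇒ YES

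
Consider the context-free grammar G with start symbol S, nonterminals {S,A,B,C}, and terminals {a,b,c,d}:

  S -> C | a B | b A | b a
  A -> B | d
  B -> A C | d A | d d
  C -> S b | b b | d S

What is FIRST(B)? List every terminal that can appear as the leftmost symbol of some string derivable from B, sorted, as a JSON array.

FIRST iteration:
round 1:
  A via A→d: +{d}
  B via B→A C: +{d}
  C via C→b b: +{b}
  C via C→d S: +{d}
  S via S→C: +{b,d}
  S via S→a B: +{a}
  S: {a,b,d}  A: {d}  B: {d}  C: {b,d}
round 2:
  C via C→S b: +{a}
  S: {a,b,d}  A: {d}  B: {d}  C: {a,b,d}
round 3: (no change)
  S: {a,b,d}  A: {d}  B: {d}  C: {a,b,d}

FIRST(B) = ["d"]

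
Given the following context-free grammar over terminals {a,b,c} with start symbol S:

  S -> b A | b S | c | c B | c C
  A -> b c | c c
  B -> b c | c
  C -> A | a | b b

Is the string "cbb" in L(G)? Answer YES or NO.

CNF form of G:
  S -> T0 A | T0 S | T1 B | T1 C | c
  A -> T0 T1 | T1 T1
  B -> T0 T1 | c
  C -> T0 T0 | T0 T1 | T1 T1 | a
  T0 -> b
  T1 -> c

CYK table (by increasing span):
  [0..0]={B,S,T1}  "c"  orig:{B,S}
  [1..1]={T0}  "b"  orig:{}
  [2..2]={T0}  "b"  orig:{}
  [0..1]=∅  "cb"
  [1..2]={C}  "bb"
  [0..2]={S}  "cbb"

S ∈ T[0,2] ⇒ YES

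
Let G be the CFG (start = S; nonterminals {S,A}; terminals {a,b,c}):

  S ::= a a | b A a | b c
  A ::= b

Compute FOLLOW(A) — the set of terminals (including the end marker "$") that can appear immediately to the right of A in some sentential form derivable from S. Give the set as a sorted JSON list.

FIRST sets, iterate to fixpoint:
round 1:
  A via A→b: +{b}
  S via S→a a: +{a}
  S via S→b A a: +{b}
  FIRST(S)={a,b}  FIRST(A)={b}
round 2: done
  FIRST(S)={a,b}  FIRST(A)={b}

FOLLOW sets:
FOLLOW(S) := {$}
round 1:
  S→b A a: FOLLOW(A) ⊇ FIRST(a) = {a}; new: +{a}
  FOLLOW[S]={$}  FOLLOW[A]={a}
round 2: (stable)
  FOLLOW[S]={$}  FOLLOW[A]={a}

FOLLOW(A) = ["a"]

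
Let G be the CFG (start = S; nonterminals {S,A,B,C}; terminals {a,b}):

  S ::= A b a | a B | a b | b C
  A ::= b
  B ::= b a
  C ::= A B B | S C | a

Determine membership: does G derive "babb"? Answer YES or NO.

CNF form of G:
  S -> A X3 | T0 C | T1 B | T1 T0
  A -> b
  B -> T0 T1
  C -> A X2 | S C | a
  T0 -> b
  T1 -> a
  X2 -> B B
  X3 -> T0 T1

CYK table (by increasing span):
  T[0,0] 'b' = {A,T0}  orig:{A}
  T[1,1] 'a' = {C,T1}  orig:{C}
  T[2,2] 'b' = {A,T0}  orig:{A}
  T[3,3] 'b' = {A,T0}  orig:{A}
  T[0,1] 'ba' = {B,S,X3}  orig:{B,S}
  T[1,2] 'ab' = {S}
  T[2,3] 'bb' = ∅
  T[0,2] 'bab' = ∅
  T[1,3] 'abb' = ∅
  T[0,3] 'babb' = ∅

S ∉ T[0,3] ⇒ NO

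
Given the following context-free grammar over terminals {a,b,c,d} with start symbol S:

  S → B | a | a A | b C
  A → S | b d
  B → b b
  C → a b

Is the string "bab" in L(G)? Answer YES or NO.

Convert to CNF:
  S -> T0 A | T1 C | T1 T1 | a
  A -> T0 A | T1 C | T1 T1 | T1 T2 | a
  B -> T1 T1
  C -> T0 T1
  T0 -> a
  T1 -> b
  T2 -> d

Fill CYK table bottom-up:
  [0..0]={T1}  "b"  orig:{}
  [1..1]={A,S,T0}  "a"  orig:{A,S}
  [2..2]={T1}  "b"  orig:{}
  [0..1]=∅  "ba"
  [1..2]={C}  "ab"
  [0..2]={A,S}  "bab"

S ∈ T[0,2] ⇒ YES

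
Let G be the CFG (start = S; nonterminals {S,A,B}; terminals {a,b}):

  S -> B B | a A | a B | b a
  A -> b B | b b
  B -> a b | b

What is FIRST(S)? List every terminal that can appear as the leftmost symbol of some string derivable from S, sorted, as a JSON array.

Compute FIRST by fixpoint:
round 1:
  A via A→b B: +{b}
  B via B→a b: +{a}
  B via B→b: +{b}
  S via S→B B: +{a,b}
  FIRST(S)={a,b}  FIRST(A)={b}  FIRST(B)={a,b}
round 2: (no change)
  FIRST(S)={a,b}  FIRST(A)={b}  FIRST(B)={a,b}

FIRST(S) = ["a", "b"]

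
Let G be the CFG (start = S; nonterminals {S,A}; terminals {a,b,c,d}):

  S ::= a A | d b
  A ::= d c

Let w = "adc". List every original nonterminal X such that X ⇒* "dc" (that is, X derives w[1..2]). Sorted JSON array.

Convert to CNF:
  S -> T0 T3 | T2 A
  A -> T0 T1
  T0 -> d
  T1 -> c
  T2 -> a
  T3 -> b

Fill CYK table bottom-up (cells [i..j] with 1 ≤ i ≤ j ≤ 2 only):
  cell(1,1) d: {T0}  orig:{}
  cell(2,2) c: {T1}  orig:{}
  cell(1,2) dc: {A}

Original NTs in T[1,2] deriving "dc": ["A"]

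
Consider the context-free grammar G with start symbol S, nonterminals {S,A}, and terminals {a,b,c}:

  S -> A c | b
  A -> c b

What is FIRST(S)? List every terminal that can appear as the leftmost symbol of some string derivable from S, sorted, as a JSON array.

Compute FIRST by fixpoint:
[1]
  A via A→c b: +{c}
  S via S→A c: +{c}
  S via S→b: +{b}
  FIRST(S)={b,c}  FIRST(A)={c}
[2] (no change)
  FIRST(S)={b,c}  FIRST(A)={c}

FIRST(S) = ["b", "c"]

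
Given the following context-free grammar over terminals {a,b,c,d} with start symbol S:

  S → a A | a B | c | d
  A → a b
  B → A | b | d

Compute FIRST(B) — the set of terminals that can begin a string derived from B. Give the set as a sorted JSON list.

Compute FIRST by fixpoint:
[1]
  A via A→a b: +{a}
  B via B→A: +{a}
  B via B→b: +{b}
  B via B→d: +{d}
  S via S→a A: +{a}
  S via S→c: +{c}
  S via S→d: +{d}
  S: {a,c,d}  A: {a}  B: {a,b,d}
[2] done
  S: {a,c,d}  A: {a}  B: {a,b,d}

FIRST(B) = ["a", "b", "d"]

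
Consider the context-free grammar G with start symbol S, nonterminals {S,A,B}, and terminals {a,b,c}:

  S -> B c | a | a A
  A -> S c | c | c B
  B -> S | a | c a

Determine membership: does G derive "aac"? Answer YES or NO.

Convert to CNF:
  S -> B T0 | T1 A | a
  A -> S T0 | T0 B | c
  B -> B T0 | T0 T1 | T1 A | a
  T0 -> c
  T1 -> a

Fill CYK table bottom-up:
  cell(0,0) a: {B,S,T1}  orig:{B,S}
  cell(1,1) a: {B,S,T1}  orig:{B,S}
  cell(2,2) c: {A,T0}  orig:{A}
  cell(0,1) aa: ∅
  cell(1,2) ac: {A,B,S}
  cell(0,2) aac: {B,S}

S ∈ T[0,2] ⇒ YES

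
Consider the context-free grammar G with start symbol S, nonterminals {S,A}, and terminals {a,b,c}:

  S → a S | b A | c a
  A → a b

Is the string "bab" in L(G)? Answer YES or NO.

Convert to CNF:
  S -> T0 S | T1 A | T2 T0
  A -> T0 T1
  T0 -> a
  T1 -> b
  T2 -> c

Fill CYK table bottom-up:
  [0..0]={T1}  "b"  orig:{}
  [1..1]={T0}  "a"  orig:{}
  [2..2]={T1}  "b"  orig:{}
  [0..1]=∅  "ba"
  [1..2]={A}  "ab"
  [0..2]={S}  "bab"

S ∈ T[0,2] ⇒ YES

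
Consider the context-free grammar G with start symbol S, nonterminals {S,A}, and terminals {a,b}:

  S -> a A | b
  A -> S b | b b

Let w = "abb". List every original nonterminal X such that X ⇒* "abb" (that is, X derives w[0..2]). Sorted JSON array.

CNF form of G:
  S -> T1 A | b
  A -> S T0 | T0 T0
  T0 -> b
  T1 -> a

Fill CYK table bottom-up, restricted to cells inside w[0..2]:
  cell(0,0) a: {T1}  orig:{}
  cell(1,1) b: {S,T0}  orig:{S}
  cell(2,2) b: {S,T0}  orig:{S}
  cell(0,1) ab: ∅
  cell(1,2) bb: {A}
  cell(0,2) abb: {S}

Original NTs in T[0,2] deriving "abb": ["S"]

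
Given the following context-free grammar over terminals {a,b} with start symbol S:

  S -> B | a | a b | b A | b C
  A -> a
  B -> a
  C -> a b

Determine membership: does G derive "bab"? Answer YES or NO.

CNF form of G:
  S -> T0 T1 | T1 A | T1 C | a
  A -> a
  B -> a
  C -> T0 T1
  T0 -> a
  T1 -> b

Fill CYK table bottom-up:
  cell(0,0) b: {T1}  orig:{}
  cell(1,1) a: {A,B,S,T0}  orig:{A,B,S}
  cell(2,2) b: {T1}  orig:{}
  cell(0,1) ba: {S}
  cell(1,2) ab: {C,S}
  cell(0,2) bab: {S}

S ∈ T[0,2] ⇒ YES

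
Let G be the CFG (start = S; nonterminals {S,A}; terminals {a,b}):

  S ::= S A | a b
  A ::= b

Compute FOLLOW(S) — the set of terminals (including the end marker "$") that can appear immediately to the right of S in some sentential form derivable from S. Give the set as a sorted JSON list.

Compute FIRST by fixpoint:
[1]
  A via A→b: +{b}
  S via S→a b: +{a}
  FIRST(S)={a}  FIRST(A)={b}
[2] done
  FIRST(S)={a}  FIRST(A)={b}

FOLLOW iteration:
seed FOLLOW(S) with $
iter 1:
  S→S A: FOLLOW(S) ⊇ FIRST(A) = {b}; new: +{b}
  S→S A: FOLLOW(A) ⊇ FOLLOW(S) ⊇ {$,b}; new: +{$,b}
  FOLLOW(S)={$,b}  FOLLOW(A)={$,b}
iter 2: done
  FOLLOW(S)={$,b}  FOLLOW(A)={$,b}

FOLLOW(S) = ["$", "b"]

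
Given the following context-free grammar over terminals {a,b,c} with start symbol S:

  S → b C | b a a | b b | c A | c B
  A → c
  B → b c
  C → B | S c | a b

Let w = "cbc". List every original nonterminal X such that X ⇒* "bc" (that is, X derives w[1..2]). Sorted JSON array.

CNF form of G:
  S -> T0 C | T0 T0 | T0 X3 | T1 A | T1 B
  A -> c
  B -> T0 T1
  C -> S T1 | T0 T1 | T2 T0
  T0 -> b
  T1 -> c
  T2 -> a
  X3 -> T2 T2

CYK fill (cells [i..j] with 1 ≤ i ≤ j ≤ 2 only):
  T[1,1] 'b' = {T0}  orig:{}
  T[2,2] 'c' = {A,T1}  orig:{A}
  T[1,2] 'bc' = {B,C}

Original NTs in T[1,2] deriving "bc": ["B", "C"]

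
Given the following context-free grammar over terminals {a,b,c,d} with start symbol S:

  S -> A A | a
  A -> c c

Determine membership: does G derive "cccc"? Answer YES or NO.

Convert to CNF:
  S -> A A | a
  A -> T0 T0
  T0 -> c

Fill CYK table bottom-up:
  [0..0]={T0}  "c"  orig:{}
  [1..1]={T0}  "c"  orig:{}
  [2..2]={T0}  "c"  orig:{}
  [3..3]={T0}  "c"  orig:{}
  [0..1]={A}  "cc"
  [1..2]={A}  "cc"
  [2..3]={A}  "cc"
  [0..2]=∅  "ccc"
  [1..3]=∅  "ccc"
  [0..3]={S}  "cccc"

S ∈ T[0,3] ⇒ YES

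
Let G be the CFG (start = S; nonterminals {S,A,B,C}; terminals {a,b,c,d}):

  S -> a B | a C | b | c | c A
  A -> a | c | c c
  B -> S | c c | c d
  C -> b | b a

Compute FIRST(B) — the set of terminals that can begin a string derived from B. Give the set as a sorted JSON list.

FIRST iteration:
pass 1:
  A via A→a: +{a}
  A via A→c: +{c}
  B via B→c c: +{c}
  C via C→b: +{b}
  S via S→a B: +{a}
  S via S→b: +{b}
  S via S→c: +{c}
  S: {a,b,c}  A: {a,c}  B: {c}  C: {b}
pass 2:
  B via B→S: +{a,b}
  S: {a,b,c}  A: {a,c}  B: {a,b,c}  C: {b}
pass 3: (stable)
  S: {a,b,c}  A: {a,c}  B: {a,b,c}  C: {b}

FIRST(B) = ["a", "b", "c"]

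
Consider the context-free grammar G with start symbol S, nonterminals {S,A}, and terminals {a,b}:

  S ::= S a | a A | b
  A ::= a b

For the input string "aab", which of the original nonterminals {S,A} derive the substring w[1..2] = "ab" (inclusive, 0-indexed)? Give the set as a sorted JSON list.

Convert to CNF:
  S -> S T0 | T0 A | b
  A -> T0 T1
  T0 -> a
  T1 -> b

CYK table (by increasing span) (cells [i..j] with 1 ≤ i ≤ j ≤ 2 only):
  [1..1]={T0}  "a"  orig:{}
  [2..2]={S,T1}  "b"  orig:{S}
  [1..2]={A}  "ab"

Original NTs in T[1,2] deriving "ab": ["A"]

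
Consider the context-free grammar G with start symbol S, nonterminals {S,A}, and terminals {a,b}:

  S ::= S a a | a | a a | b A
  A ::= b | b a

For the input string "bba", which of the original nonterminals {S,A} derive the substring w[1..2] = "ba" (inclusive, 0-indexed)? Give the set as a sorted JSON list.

CNF form of G:
  S -> S X2 | T0 A | T1 T1 | a
  A -> T0 T1 | b
  T0 -> b
  T1 -> a
  X2 -> T1 T1

CYK table (by increasing span) — only the sub-triangle for w[1..2]:
  [1..1]={A,T0}  "b"  orig:{A}
  [2..2]={S,T1}  "a"  orig:{S}
  [1..2]={A}  "ba"

Original NTs in T[1,2] deriving "ba": ["A"]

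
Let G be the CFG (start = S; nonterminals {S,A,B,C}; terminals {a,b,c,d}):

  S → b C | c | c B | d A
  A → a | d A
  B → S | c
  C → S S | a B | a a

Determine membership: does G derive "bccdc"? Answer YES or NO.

Convert to CNF:
  S -> T0 A | T1 C | T2 B | c
  A -> T0 A | a
  B -> T0 A | T1 C | T2 B | c
  C -> S S | T3 B | T3 T3
  T0 -> d
  T1 -> b
  T2 -> c
  T3 -> a

CYK fill:
  cell(0,0) b: {T1}  orig:{}
  cell(1,1) c: {B,S,T2}  orig:{B,S}
  cell(2,2) c: {B,S,T2}  orig:{B,S}
  cell(3,3) d: {T0}  orig:{}
  cell(4,4) c: {B,S,T2}  orig:{B,S}
  cell(0,1) bc: ∅
  cell(1,2) cc: {B,C,S}
  cell(2,3) cd: ∅
  cell(3,4) dc: ∅
  cell(0,2) bcc: {B,S}
  cell(1,3) ccd: ∅
  cell(2,4) cdc: ∅
  cell(0,3) bccd: ∅
  cell(1,4) ccdc: ∅
  cell(0,4) bccdc: ∅

S ∉ T[0,4] ⇒ NO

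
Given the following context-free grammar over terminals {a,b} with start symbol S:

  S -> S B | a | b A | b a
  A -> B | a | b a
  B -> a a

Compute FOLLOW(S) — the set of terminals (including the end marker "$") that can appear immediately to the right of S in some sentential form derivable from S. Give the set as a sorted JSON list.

Compute FIRST by fixpoint:
[1]
  A via A→a: +{a}
  A via A→b a: +{b}
  B via B→a a: +{a}
  S via S→a: +{a}
  S via S→b A: +{b}
  FIRST(S)={a,b}  FIRST(A)={a,b}  FIRST(B)={a}
[2] done
  FIRST(S)={a,b}  FIRST(A)={a,b}  FIRST(B)={a}

Compute FOLLOW by fixpoint:
initialize: $ ∈ FOLLOW(S)
iter 1:
  S→S B: FOLLOW(S) ⊇ FIRST(B) = {a}; new: +{a}
  S→S B: FOLLOW(B) ⊇ FOLLOW(S) ⊇ {$,a}; new: +{$,a}
  S→b A: FOLLOW(A) ⊇ FOLLOW(S) ⊇ {$,a}; new: +{$,a}
  S: {$,a}  A: {$,a}  B: {$,a}
iter 2: (no change)
  S: {$,a}  A: {$,a}  B: {$,a}

FOLLOW(S) = ["$", "a"]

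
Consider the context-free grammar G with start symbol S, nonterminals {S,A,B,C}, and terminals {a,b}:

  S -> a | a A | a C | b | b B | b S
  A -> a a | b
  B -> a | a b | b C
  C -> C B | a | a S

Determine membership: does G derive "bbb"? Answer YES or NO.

CNF form of G:
  S -> T0 A | T0 C | T1 B | T1 S | a | b
  A -> T0 T0 | b
  B -> T0 T1 | T1 C | a
  C -> C B | T0 S | a
  T0 -> a
  T1 -> b

CYK fill:
  T[0,0] 'b' = {A,S,T1}  orig:{A,S}
  T[1,1] 'b' = {A,S,T1}  orig:{A,S}
  T[2,2] 'b' = {A,S,T1}  orig:{A,S}
  T[0,1] 'bb' = {S}
  T[1,2] 'bb' = {S}
  T[0,2] 'bbb' = {S}

S ∈ T[0,2] ⇒ YES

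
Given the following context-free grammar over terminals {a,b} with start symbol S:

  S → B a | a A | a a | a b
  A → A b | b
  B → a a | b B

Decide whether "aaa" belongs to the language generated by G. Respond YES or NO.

Convert to CNF:
  S -> B T1 | T1 A | T1 T0 | T1 T1
  A -> A T0 | b
  B -> T0 B | T1 T1
  T0 -> b
  T1 -> a

CYK fill:
  [0..0]={T1}  "a"  orig:{}
  [1..1]={T1}  "a"  orig:{}
  [2..2]={T1}  "a"  orig:{}
  [0..1]={B,S}  "aa"
  [1..2]={B,S}  "aa"
  [0..2]={S}  "aaa"

S ∈ T[0,2] ⇒ YES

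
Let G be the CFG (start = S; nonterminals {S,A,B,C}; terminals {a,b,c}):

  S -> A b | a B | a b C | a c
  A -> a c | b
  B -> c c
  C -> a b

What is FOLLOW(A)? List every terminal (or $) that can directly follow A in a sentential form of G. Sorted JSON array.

Compute FIRST by fixpoint:
pass 1:
  A via A→a c: +{a}
  A via A→b: +{b}
  B via B→c c: +{c}
  C via C→a b: +{a}
  S via S→A b: +{a,b}
  FIRST(S)={a,b}  FIRST(A)={a,b}  FIRST(B)={c}  FIRST(C)={a}
pass 2: — fixpoint
  FIRST(S)={a,b}  FIRST(A)={a,b}  FIRST(B)={c}  FIRST(C)={a}

FOLLOW sets:
initialize: $ ∈ FOLLOW(S)
pass 1:
  S→A b: FOLLOW(A) ⊇ FIRST(b) = {b}; new: +{b}
  S→a B: FOLLOW(B) ⊇ FOLLOW(S) ⊇ {$}; new: +{$}
  S→a b C: FOLLOW(C) ⊇ FOLLOW(S) ⊇ {$}; new: +{$}
  S: {$}  A: {b}  B: {$}  C: {$}
pass 2: done
  S: {$}  A: {b}  B: {$}  C: {$}

FOLLOW(A) = ["b"]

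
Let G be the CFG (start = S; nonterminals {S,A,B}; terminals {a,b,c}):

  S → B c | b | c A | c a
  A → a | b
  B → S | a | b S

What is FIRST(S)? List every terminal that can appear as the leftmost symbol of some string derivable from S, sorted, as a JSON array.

FIRST iteration:
pass 1:
  A via A→a: +{a}
  A via A→b: +{b}
  B via B→a: +{a}
  B via B→b S: +{b}
  S via S→B c: +{a,b}
  S via S→c A: +{c}
  S: {a,b,c}  A: {a,b}  B: {a,b}
pass 2:
  B via B→S: +{c}
  S: {a,b,c}  A: {a,b}  B: {a,b,c}
pass 3: — fixpoint
  S: {a,b,c}  A: {a,b}  B: {a,b,c}

FIRST(S) = ["a", "b", "c"]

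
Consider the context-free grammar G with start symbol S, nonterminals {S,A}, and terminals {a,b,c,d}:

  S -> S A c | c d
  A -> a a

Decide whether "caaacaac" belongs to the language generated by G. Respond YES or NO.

CNF form of G:
  S -> S X3 | T1 T2
  A -> T0 T0
  T0 -> a
  T1 -> c
  T2 -> d
  X3 -> A T1

CYK table (by increasing span):
  [0..0]={T1}  "c"  orig:{}
  [1..1]={T0}  "a"  orig:{}
  [2..2]={T0}  "a"  orig:{}
  [3..3]={T0}  "a"  orig:{}
  [4..4]={T1}  "c"  orig:{}
  [5..5]={T0}  "a"  orig:{}
  [6..6]={T0}  "a"  orig:{}
  [7..7]={T1}  "c"  orig:{}
  [0..1]=∅  "ca"
  [1..2]={A}  "aa"
  [2..3]={A}  "aa"
  [3..4]=∅  "ac"
  [4..5]=∅  "ca"
  [5..6]={A}  "aa"
  [6..7]=∅  "ac"
  [0..2]=∅  "caa"
  [1..3]=∅  "aaa"
  [2..4]={X3}  "aac"  orig:{}
  [3..5]=∅  "aca"
  [4..6]=∅  "caa"
  [5..7]={X3}  "aac"  orig:{}
  [0..3]=∅  "caaa"
  [1..4]=∅  "aaac"
  [2..5]=∅  "aaca"
  [3..6]=∅  "acaa"
  [4..7]=∅  "caac"
  [0..4]=∅  "caaac"
  [1..5]=∅  "aaaca"
  [2..6]=∅  "aacaa"
  [3..7]=∅  "acaac"
  [0..5]=∅  "caaaca"
  [1..6]=∅  "aaacaa"
  [2..7]=∅  "aacaac"
  [0..6]=∅  "caaacaa"
  [1..7]=∅  "aaacaac"
  [0..7]=∅  "caaacaac"

S ∉ T[0,7] ⇒ NO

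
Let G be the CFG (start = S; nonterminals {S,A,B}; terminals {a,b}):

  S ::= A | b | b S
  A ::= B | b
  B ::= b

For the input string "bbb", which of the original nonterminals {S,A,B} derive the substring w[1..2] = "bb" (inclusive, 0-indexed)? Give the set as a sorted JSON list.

Convert to CNF:
  S -> T0 S | b
  A -> b
  B -> b
  T0 -> b

CYK fill — only the sub-triangle for w[1..2]:
  cell(1,1) b: {A,B,S,T0}  orig:{A,B,S}
  cell(2,2) b: {A,B,S,T0}  orig:{A,B,S}
  cell(1,2) bb: {S}

Original NTs in T[1,2] deriving "bb": ["S"]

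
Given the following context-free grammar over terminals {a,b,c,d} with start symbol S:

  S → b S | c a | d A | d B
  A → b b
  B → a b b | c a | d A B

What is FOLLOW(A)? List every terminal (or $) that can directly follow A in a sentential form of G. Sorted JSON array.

Compute FIRST by fixpoint:
iter 1:
  A via A→b b: +{b}
  B via B→a b b: +{a}
  B via B→c a: +{c}
  B via B→d A B: +{d}
  S via S→b S: +{b}
  S via S→c a: +{c}
  S via S→d A: +{d}
  FIRST(S)={b,c,d}  FIRST(A)={b}  FIRST(B)={a,c,d}
iter 2: — fixpoint
  FIRST(S)={b,c,d}  FIRST(A)={b}  FIRST(B)={a,c,d}

FOLLOW sets:
FOLLOW(S) := {$}
pass 1:
  B→d A B: FOLLOW(A) ⊇ FIRST(B) = {a,c,d}; new: +{a,c,d}
  S→d A: FOLLOW(A) ⊇ FOLLOW(S) ⊇ {$}; new: +{$}
  S→d B: FOLLOW(B) ⊇ FOLLOW(S) ⊇ {$}; new: +{$}
  FOLLOW[S]={$}  FOLLOW[A]={$,a,c,d}  FOLLOW[B]={$}
pass 2: (stable)
  FOLLOW[S]={$}  FOLLOW[A]={$,a,c,d}  FOLLOW[B]={$}

FOLLOW(A) = ["$", "a", "c", "d"]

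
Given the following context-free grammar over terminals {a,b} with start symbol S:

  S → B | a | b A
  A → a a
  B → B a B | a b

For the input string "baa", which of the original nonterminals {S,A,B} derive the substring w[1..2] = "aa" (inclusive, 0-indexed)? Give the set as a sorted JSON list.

CNF form of G:
  S -> B X3 | T0 T1 | T1 A | a
  A -> T0 T0
  B -> B X2 | T0 T1
  T0 -> a
  T1 -> b
  X2 -> T0 B
  X3 -> T0 B

CYK fill, restricted to cells inside w[1..2]:
  cell(1,1) a: {S,T0}  orig:{S}
  cell(2,2) a: {S,T0}  orig:{S}
  cell(1,2) aa: {A}

Original NTs in T[1,2] deriving "aa": ["A"]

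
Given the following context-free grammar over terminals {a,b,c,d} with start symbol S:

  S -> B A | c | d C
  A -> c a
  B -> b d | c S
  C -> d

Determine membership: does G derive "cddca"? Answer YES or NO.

Convert to CNF:
  S -> B A | T3 C | c
  A -> T0 T1
  B -> T0 S | T2 T3
  C -> d
  T0 -> c
  T1 -> a
  T2 -> b
  T3 -> d

CYK table (by increasing span):
  T[0,0] 'c' = {S,T0}  orig:{S}
  T[1,1] 'd' = {C,T3}  orig:{C}
  T[2,2] 'd' = {C,T3}  orig:{C}
  T[3,3] 'c' = {S,T0}  orig:{S}
  T[4,4] 'a' = {T1}  orig:{}
  T[0,1] 'cd' = ∅
  T[1,2] 'dd' = {S}
  T[2,3] 'dc' = ∅
  T[3,4] 'ca' = {A}
  T[0,2] 'cdd' = {B}
  T[1,3] 'ddc' = ∅
  T[2,4] 'dca' = ∅
  T[0,3] 'cddc' = ∅
  T[1,4] 'ddca' = ∅
  T[0,4] 'cddca' = {S}

S ∈ T[0,4] ⇒ YES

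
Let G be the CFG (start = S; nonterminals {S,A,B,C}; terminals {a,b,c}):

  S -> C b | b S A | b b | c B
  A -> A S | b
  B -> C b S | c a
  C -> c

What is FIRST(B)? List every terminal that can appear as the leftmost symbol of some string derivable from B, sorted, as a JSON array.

FIRST sets, iterate to fixpoint:
iter 1:
  A via A→b: +{b}
  B via B→c a: +{c}
  C via C→c: +{c}
  S via S→C b: +{c}
  S via S→b S A: +{b}
  S: {b,c}  A: {b}  B: {c}  C: {c}
iter 2: (stable)
  S: {b,c}  A: {b}  B: {c}  C: {c}

FIRST(B) = ["c"]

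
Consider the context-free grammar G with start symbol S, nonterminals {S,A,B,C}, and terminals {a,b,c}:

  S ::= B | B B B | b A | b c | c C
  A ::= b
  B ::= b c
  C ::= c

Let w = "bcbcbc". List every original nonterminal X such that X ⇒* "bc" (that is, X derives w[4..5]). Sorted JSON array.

CNF form of G:
  S -> B X2 | T0 A | T0 T1 | T1 C
  A -> b
  B -> T0 T1
  C -> c
  T0 -> b
  T1 -> c
  X2 -> B B

CYK fill (cells [i..j] with 4 ≤ i ≤ j ≤ 5 only):
  cell(4,4) b: {A,T0}  orig:{A}
  cell(5,5) c: {C,T1}  orig:{C}
  cell(4,5) bc: {B,S}

Original NTs in T[4,5] deriving "bc": ["B", "S"]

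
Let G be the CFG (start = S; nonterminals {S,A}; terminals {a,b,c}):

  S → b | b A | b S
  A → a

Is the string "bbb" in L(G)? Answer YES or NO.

CNF form of G:
  S -> T0 A | T0 S | b
  A -> a
  T0 -> b

Fill CYK table bottom-up:
  T[0,0] 'b' = {S,T0}  orig:{S}
  T[1,1] 'b' = {S,T0}  orig:{S}
  T[2,2] 'b' = {S,T0}  orig:{S}
  T[0,1] 'bb' = {S}
  T[1,2] 'bb' = {S}
  T[0,2] 'bbb' = {S}

S ∈ T[0,2] ⇒ YES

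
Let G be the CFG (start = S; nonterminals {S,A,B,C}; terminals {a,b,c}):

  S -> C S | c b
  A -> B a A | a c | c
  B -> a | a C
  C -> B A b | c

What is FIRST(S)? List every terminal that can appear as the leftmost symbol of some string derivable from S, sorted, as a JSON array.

Compute FIRST by fixpoint:
round 1:
  A via A→a c: +{a}
  A via A→c: +{c}
  B via B→a: +{a}
  C via C→B A b: +{a}
  C via C→c: +{c}
  S via S→C S: +{a,c}
  S: {a,c}  A: {a,c}  B: {a}  C: {a,c}
round 2: (stable)
  S: {a,c}  A: {a,c}  B: {a}  C: {a,c}

FIRST(S) = ["a", "c"]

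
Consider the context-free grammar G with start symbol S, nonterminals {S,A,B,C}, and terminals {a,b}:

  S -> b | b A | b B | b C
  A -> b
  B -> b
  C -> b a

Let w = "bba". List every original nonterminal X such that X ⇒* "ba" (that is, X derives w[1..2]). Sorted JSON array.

CNF form of G:
  S -> T0 A | T0 B | T0 C | b
  A -> b
  B -> b
  C -> T0 T1
  T0 -> b
  T1 -> a

CYK fill (cells [i..j] with 1 ≤ i ≤ j ≤ 2 only):
  cell(1,1) b: {A,B,S,T0}  orig:{A,B,S}
  cell(2,2) a: {T1}  orig:{}
  cell(1,2) ba: {C}

Original NTs in T[1,2] deriving "ba": ["C"]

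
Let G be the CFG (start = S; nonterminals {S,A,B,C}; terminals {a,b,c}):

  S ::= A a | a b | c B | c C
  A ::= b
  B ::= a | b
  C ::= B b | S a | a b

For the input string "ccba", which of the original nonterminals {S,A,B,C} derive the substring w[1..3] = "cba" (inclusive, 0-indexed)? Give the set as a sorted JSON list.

CNF form of G:
  S -> A T1 | T1 T0 | T2 B | T2 C
  A -> b
  B -> a | b
  C -> B T0 | S T1 | T1 T0
  T0 -> b
  T1 -> a
  T2 -> c

CYK table (by increasing span) (cells [i..j] with 1 ≤ i ≤ j ≤ 3 only):
  [1..1]={T2}  "c"  orig:{}
  [2..2]={A,B,T0}  "b"  orig:{A,B}
  [3..3]={B,T1}  "a"  orig:{B}
  [1..2]={S}  "cb"
  [2..3]={S}  "ba"
  [1..3]={C}  "cba"

Original NTs in T[1,3] deriving "cba": ["C"]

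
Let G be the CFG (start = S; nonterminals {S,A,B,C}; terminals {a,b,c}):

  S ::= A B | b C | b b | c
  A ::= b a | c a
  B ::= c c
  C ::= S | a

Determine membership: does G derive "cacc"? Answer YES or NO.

Convert to CNF:
  S -> A B | T0 C | T0 T0 | c
  A -> T0 T1 | T2 T1
  B -> T2 T2
  C -> A B | T0 C | T0 T0 | a | c
  T0 -> b
  T1 -> a
  T2 -> c

Fill CYK table bottom-up:
  T[0,0] 'c' = {C,S,T2}  orig:{C,S}
  T[1,1] 'a' = {C,T1}  orig:{C}
  T[2,2] 'c' = {C,S,T2}  orig:{C,S}
  T[3,3] 'c' = {C,S,T2}  orig:{C,S}
  T[0,1] 'ca' = {A}
  T[1,2] 'ac' = ∅
  T[2,3] 'cc' = {B}
  T[0,2] 'cac' = ∅
  T[1,3] 'acc' = ∅
  T[0,3] 'cacc' = {C,S}

S ∈ T[0,3] ⇒ YES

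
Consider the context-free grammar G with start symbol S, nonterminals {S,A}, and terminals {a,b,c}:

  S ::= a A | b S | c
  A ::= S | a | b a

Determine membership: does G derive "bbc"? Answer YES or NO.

CNF form of G:
  S -> T0 A | T1 S | c
  A -> T0 A | T1 S | T1 T0 | a | c
  T0 -> a
  T1 -> b

CYK fill:
  [0..0]={T1}  "b"  orig:{}
  [1..1]={T1}  "b"  orig:{}
  [2..2]={A,S}  "c"
  [0..1]=∅  "bb"
  [1..2]={A,S}  "bc"
  [0..2]={A,S}  "bbc"

S ∈ T[0,2] ⇒ YES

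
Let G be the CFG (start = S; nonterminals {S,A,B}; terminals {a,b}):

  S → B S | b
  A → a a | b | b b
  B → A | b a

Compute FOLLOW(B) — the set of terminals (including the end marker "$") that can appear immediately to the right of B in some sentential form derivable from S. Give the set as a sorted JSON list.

Compute FIRST by fixpoint:
iter 1:
  A via A→a a: +{a}
  A via A→b: +{b}
  B via B→A: +{a,b}
  S via S→B S: +{a,b}
  FIRST[S]={a,b}  FIRST[A]={a,b}  FIRST[B]={a,b}
iter 2: — fixpoint
  FIRST[S]={a,b}  FIRST[A]={a,b}  FIRST[B]={a,b}

Compute FOLLOW by fixpoint:
FOLLOW(S) := {$}
round 1:
  S→B S: FOLLOW(B) ⊇ FIRST(S) = {a,b}; new: +{a,b}
  FOLLOW[S]={$}  FOLLOW[A]={}  FOLLOW[B]={a,b}
round 2:
  B→A: FOLLOW(A) ⊇ FOLLOW(B) ⊇ {a,b}; new: +{a,b}
  FOLLOW[S]={$}  FOLLOW[A]={a,b}  FOLLOW[B]={a,b}
round 3: (stable)
  FOLLOW[S]={$}  FOLLOW[A]={a,b}  FOLLOW[B]={a,b}

FOLLOW(B) = ["a", "b"]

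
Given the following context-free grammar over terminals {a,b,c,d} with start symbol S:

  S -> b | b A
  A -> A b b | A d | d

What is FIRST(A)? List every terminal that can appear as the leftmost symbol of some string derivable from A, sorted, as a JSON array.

FIRST iteration:
iter 1:
  A via A→d: +{d}
  S via S→b: +{b}
  FIRST[S]={b}  FIRST[A]={d}
iter 2: (stable)
  FIRST[S]={b}  FIRST[A]={d}

FIRST(A) = ["d"]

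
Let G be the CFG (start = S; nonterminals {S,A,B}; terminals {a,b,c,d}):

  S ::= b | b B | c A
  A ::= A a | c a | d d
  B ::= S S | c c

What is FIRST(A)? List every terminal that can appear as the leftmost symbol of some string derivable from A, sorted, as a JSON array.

FIRST iteration:
iter 1:
  A via A→c a: +{c}
  A via A→d d: +{d}
  B via B→c c: +{c}
  S via S→b: +{b}
  S via S→c A: +{c}
  S: {b,c}  A: {c,d}  B: {c}
iter 2:
  B via B→S S: +{b}
  S: {b,c}  A: {c,d}  B: {b,c}
iter 3: (stable)
  S: {b,c}  A: {c,d}  B: {b,c}

FIRST(A) = ["c", "d"]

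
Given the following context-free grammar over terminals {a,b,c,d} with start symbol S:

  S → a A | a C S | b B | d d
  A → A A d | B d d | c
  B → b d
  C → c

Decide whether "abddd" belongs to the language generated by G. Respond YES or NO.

CNF form of G:
  S -> T0 T0 | T1 B | T2 A | T2 X5
  A -> A X3 | B X4 | c
  B -> T1 T0
  C -> c
  T0 -> d
  T1 -> b
  T2 -> a
  X3 -> A T0
  X4 -> T0 T0
  X5 -> C S

Fill CYK table bottom-up:
  T[0,0] 'a' = {T2}  orig:{}
  T[1,1] 'b' = {T1}  orig:{}
  T[2,2] 'd' = {T0}  orig:{}
  T[3,3] 'd' = {T0}  orig:{}
  T[4,4] 'd' = {T0}  orig:{}
  T[0,1] 'ab' = ∅
  T[1,2] 'bd' = {B}
  T[2,3] 'dd' = {S,X4}  orig:{S}
  T[3,4] 'dd' = {S,X4}  orig:{S}
  T[0,2] 'abd' = ∅
  T[1,3] 'bdd' = ∅
  T[2,4] 'ddd' = ∅
  T[0,3] 'abdd' = ∅
  T[1,4] 'bddd' = {A}
  T[0,4] 'abddd' = {S}

S ∈ T[0,4] ⇒ YES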